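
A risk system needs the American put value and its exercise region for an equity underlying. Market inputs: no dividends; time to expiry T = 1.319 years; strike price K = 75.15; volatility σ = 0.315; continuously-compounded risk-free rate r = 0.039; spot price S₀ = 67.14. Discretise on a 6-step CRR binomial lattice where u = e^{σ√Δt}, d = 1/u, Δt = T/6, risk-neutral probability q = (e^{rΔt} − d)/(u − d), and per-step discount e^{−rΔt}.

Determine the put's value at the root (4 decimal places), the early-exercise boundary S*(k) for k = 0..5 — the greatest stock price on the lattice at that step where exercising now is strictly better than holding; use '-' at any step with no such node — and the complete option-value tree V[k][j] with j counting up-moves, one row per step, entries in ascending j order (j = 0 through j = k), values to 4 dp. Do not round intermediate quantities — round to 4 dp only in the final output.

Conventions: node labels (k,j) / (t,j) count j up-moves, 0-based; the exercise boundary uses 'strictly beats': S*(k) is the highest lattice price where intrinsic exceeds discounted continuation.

Δt=0.21983, u=1.15916, d=0.86270, q=0.49219, disc=e^(-rΔt)=0.99146
k=6 terminal: V=max(K-S,0) → 47.4723 37.9611 25.1814 8.0100 0.0000 0.0000 0.0000
k=5: j=0 S=32.0828 intr=43.0672 cont=42.4257 V=43.0672[EX]; j=1 S=43.1078 intr=32.0422 cont=31.4007 V=32.0422[EX]; j=2 S=57.9215 intr=17.2285 cont=16.5870 V=17.2285[EX]; j=3 S=77.8257 intr=0.0000 cont=4.0329 V=4.0329[hold]; j=4 S=104.5700 intr=0.0000 cont=0.0000 V=0.0000[hold]; j=5 S=140.5047 intr=0.0000 cont=0.0000 V=0.0000[hold]  S*(5)=57.9215
k=4: j=0 S=37.1889 intr=37.9611 cont=37.3195 V=37.9611[EX]; j=1 S=49.9686 intr=25.1814 cont=24.5398 V=25.1814[EX]; j=2 S=67.1400 intr=8.0100 cont=10.6422 V=10.6422[hold]; j=3 S=90.2122 intr=0.0000 cont=2.0304 V=2.0304[hold]; j=4 S=121.2129 intr=0.0000 cont=0.0000 V=0.0000[hold]  S*(4)=49.9686
k=3: j=0 S=43.1078 intr=32.0422 cont=31.4007 V=32.0422[EX]; j=1 S=57.9215 intr=17.2285 cont=17.8715 V=17.8715[hold]; j=2 S=77.8257 intr=0.0000 cont=6.3489 V=6.3489[hold]; j=3 S=104.5700 intr=0.0000 cont=1.0223 V=1.0223[hold]  S*(3)=43.1078
k=2: j=0 S=49.9686 intr=25.1814 cont=24.8535 V=25.1814[EX]; j=1 S=67.1400 intr=8.0100 cont=12.0960 V=12.0960[hold]; j=2 S=90.2122 intr=0.0000 cont=3.6954 V=3.6954[hold]  S*(2)=49.9686
k=1: j=0 S=57.9215 intr=17.2285 cont=18.5809 V=18.5809[hold]; j=1 S=77.8257 intr=0.0000 cont=7.8934 V=7.8934[hold]  S*(1)=-
k=0: j=0 S=67.1400 intr=8.0100 cont=13.2069 V=13.2069[hold]  S*(0)=-

price = 13.2069
boundary = - - 49.9686 43.1078 49.9686 57.9215
tree:
13.2069
18.5809 7.8934
25.1814 12.0960 3.6954
32.0422 17.8715 6.3489 1.0223
37.9611 25.1814 10.6422 2.0304 0.0000
43.0672 32.0422 17.2285 4.0329 0.0000 0.0000
47.4723 37.9611 25.1814 8.0100 0.0000 0.0000 0.0000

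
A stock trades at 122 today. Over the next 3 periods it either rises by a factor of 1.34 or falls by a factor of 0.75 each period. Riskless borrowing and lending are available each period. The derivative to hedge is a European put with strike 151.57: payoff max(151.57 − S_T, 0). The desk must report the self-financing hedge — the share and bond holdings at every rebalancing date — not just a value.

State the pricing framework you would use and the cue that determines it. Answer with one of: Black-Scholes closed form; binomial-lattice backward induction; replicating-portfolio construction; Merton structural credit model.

Key observation: a price alone would not answer the question — the per-node share/bond construction on the spot-122, 1.34/0.75 tree is required, and only the replicating-portfolio method yields it.

framework: replicating-portfolio construction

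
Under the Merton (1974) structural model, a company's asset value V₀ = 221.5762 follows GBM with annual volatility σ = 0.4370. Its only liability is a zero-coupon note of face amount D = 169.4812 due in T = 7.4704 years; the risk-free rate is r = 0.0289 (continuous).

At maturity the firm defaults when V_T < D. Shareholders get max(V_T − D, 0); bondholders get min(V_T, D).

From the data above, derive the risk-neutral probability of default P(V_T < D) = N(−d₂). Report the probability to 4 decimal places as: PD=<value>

PD=0.5761

With assets at 221.5762 and a single debt payment of 169.4812 at 7.4704 years:
d₁ = [ln(V₀/D) + (r + σ²/2)T] / (σ√T)
   = [ln(221.5762/169.4812) + (0.0289 + 0.5·0.4370²)·7.4704] / (0.4370·√7.4704)
   = [0.268025 + 0.929202] / 1.194410 = 1.002358
d₂ = d₁ − σ√T = 1.002358 − 1.194410 = -0.192052
risk-neutral PD = N(−d₂) = N(0.192052) = 0.576149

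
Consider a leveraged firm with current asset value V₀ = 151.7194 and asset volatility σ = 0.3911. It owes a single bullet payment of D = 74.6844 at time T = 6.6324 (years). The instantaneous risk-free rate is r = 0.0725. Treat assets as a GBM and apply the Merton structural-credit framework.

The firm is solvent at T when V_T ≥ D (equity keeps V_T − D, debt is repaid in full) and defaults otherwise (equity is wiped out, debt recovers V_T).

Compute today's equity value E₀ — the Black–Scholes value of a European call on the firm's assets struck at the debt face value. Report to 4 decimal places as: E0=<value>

Equity is a call on the firm's assets struck at D = 74.6844:
d₁ = [ln(V₀/D) + (r + σ²/2)T] / (σ√T)
   = [ln(151.7194/74.6844) + (0.0725 + 0.5·0.3911²)·6.6324] / (0.3911·√6.6324)
   = [0.708762 + 0.988092] / 1.007217 = 1.684695
d₂ = d₁ − σ√T = 1.684695 − 1.007217 = 0.677478
N(d₁) = 0.953976,  N(d₂) = 0.750949,  e^(−rT) = 0.618258
E₀ = V₀·N(d₁) − D·e^(−rT)·N(d₂)
   = 151.7194·0.953976 − 74.6844·0.618258·0.750949 = 110.062225

E0=110.0622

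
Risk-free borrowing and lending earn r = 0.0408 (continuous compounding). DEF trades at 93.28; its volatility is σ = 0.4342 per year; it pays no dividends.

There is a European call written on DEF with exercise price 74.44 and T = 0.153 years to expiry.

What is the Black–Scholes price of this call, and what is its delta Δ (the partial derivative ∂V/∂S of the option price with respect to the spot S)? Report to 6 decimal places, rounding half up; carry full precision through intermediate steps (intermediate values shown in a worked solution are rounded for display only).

price = 19.860164
Δ = 0.926480

σ√T = 0.4342·√0.153 = 0.169838
d₁ = (ln(S/K) + (r+σ²/2)T) / (σ√T) = (ln(93.28/74.44) + (0.0408+0.4342²/2)·0.153) / 0.169838 = (0.225612 + 0.020665) / 0.169838 = 1.450069
d₂ = d₁ − σ√T = 1.450069 − 0.169838 = 1.280231
e^{−rT} = 0.993777
N(d₁) = 0.926480,  N(d₂) = 0.899768
Call price V = S·N(d₁) − K·e^{−rT}·N(d₂) = 86.422089 − 66.561925 = 19.860164
Δ = N(d₁) = 0.926480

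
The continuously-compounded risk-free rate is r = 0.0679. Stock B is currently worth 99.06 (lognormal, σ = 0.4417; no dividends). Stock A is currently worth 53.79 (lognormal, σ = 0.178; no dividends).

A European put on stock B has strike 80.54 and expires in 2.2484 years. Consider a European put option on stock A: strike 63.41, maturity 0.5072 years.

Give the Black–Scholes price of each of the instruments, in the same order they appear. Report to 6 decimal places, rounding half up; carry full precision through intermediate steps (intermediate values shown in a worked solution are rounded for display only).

price(stock B put K=80.54) = 9.846784
price(stock A put K=63.41) = 8.049263

[stock B put K=80.54]
σ√T = 0.4417·√2.2484 = 0.662314
d₁ = (ln(S/K) + (r+σ²/2)T) / (σ√T) = (ln(99.06/80.54) + (0.0679+0.4417²/2)·2.2484) / 0.662314 = (0.206972 + 0.371997) / 0.662314 = 0.874159
d₂ = d₁ − σ√T = 0.874159 − 0.662314 = 0.211845
e^{−rT} = 0.858416
N(−d₁) = 0.191016,  N(−d₂) = 0.416114
price = K·e^{−rT}·N(−d₂) − S·N(−d₁) = 28.768803 − 18.922020 = 9.846784
[stock A put K=63.41]
σ√T = 0.178·√0.5072 = 0.126768
d₁ = (ln(S/K) + (r+σ²/2)T) / (σ√T) = (ln(53.79/63.41) + (0.0679+0.178²/2)·0.5072) / 0.126768 = (-0.164534 + 0.042474) / 0.126768 = -0.962862
d₂ = d₁ − σ√T = -0.962862 − 0.126768 = -1.089630
e^{−rT} = 0.966147
N(−d₁) = 0.832192,  N(−d₂) = 0.862062
price = K·e^{−rT}·N(−d₂) − S·N(−d₁) = 52.812846 − 44.763584 = 8.049263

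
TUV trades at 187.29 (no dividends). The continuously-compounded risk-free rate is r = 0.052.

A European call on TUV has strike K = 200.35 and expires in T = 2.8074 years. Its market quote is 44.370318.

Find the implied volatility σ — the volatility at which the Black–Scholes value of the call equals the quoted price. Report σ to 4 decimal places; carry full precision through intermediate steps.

sigma = 0.3096

At σ = 0.3096 the Black–Scholes value reproduces the quote:
σ√T = 0.3096·√2.8074 = 0.518744
d₁ = (ln(S/K) + (r+σ²/2)T) / (σ√T) = (ln(187.29/200.35) + (0.052+0.3096²/2)·2.8074) / 0.518744 = (-0.067408 + 0.280532) / 0.518744 = 0.410848
d₂ = d₁ − σ√T = 0.410848 − 0.518744 = -0.107896
e^{−rT} = 0.864171
N(d₁) = 0.659408,  N(d₂) = 0.457039
V = S·N(d₁) − K·e^{−rT}·N(d₂) = 123.500514 − 79.130195 = 44.370318 (the quoted price), and the Black–Scholes price is strictly increasing in σ, so σ is unique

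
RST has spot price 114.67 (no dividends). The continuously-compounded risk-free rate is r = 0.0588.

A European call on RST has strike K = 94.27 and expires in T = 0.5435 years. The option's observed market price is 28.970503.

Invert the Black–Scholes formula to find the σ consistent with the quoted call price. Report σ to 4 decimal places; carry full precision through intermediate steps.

sigma = 0.4788

At σ = 0.4788 the Black–Scholes value reproduces the quote:
σ√T = 0.4788·√0.5435 = 0.352983
d₁ = (ln(S/K) + (r+σ²/2)T) / (σ√T) = (ln(114.67/94.27) + (0.0588+0.4788²/2)·0.5435) / 0.352983 = (0.195895 + 0.094256) / 0.352983 = 0.821999
d₂ = d₁ − σ√T = 0.821999 − 0.352983 = 0.469016
e^{−rT} = 0.968547
N(d₁) = 0.794461,  N(d₂) = 0.680471
V = S·N(d₁) − K·e^{−rT}·N(d₂) = 91.100874 − 62.130372 = 28.970503 (the observed quote) — the price is monotone increasing in volatility, hence this σ is the only solution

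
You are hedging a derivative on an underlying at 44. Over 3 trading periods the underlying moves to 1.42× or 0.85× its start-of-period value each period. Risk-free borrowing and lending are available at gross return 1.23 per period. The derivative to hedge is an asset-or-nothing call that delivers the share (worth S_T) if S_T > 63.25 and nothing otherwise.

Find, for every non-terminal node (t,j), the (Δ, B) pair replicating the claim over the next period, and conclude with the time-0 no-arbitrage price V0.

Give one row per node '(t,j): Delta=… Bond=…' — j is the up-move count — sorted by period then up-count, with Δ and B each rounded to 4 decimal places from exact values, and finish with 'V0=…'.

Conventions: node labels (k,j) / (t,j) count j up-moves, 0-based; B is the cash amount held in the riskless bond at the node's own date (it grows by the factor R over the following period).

(0,0): Delta=1.4757 Bond=-26.8593
(1,0): Delta=1.9174 Bond=-49.5554
(1,1): Delta=1.3435 Bond=-24.7777
(2,0): Delta=0.0000 Bond=0.0000
(2,1): Delta=2.4912 Bond=-91.4297
(2,2): Delta=1.0000 Bond=0.0000
V0=38.0714

Risk-neutral probability p* = (R−d)/(u−d) = (1.23−0.85)/(1.42−0.85) = 0.6667.
At maturity the claim pays: V(3,0)=0.0000, V(3,1)=0.0000, V(3,2)=75.4134, V(3,3)=125.9847
(2,0): S=31.7900. Δ = (V_up−V_dn)/(S_up−S_dn) = (0.0000−0.0000)/(45.1418−27.0215) = 0.0000. V = [p*·0.0000 + (1−p*)·0.0000]/1.23 = 0.0000. B = V − Δ·S = 0.0000.
(2,1): S=53.1080. Δ = (V_up−V_dn)/(S_up−S_dn) = (75.4134−0.0000)/(75.4134−45.1418) = 2.4912. V = [p*·75.4134 + (1−p*)·0.0000]/1.23 = 40.8744. B = V − Δ·S = -91.4297.
(2,2): S=88.7216. Δ = (V_up−V_dn)/(S_up−S_dn) = (125.9847−75.4134)/(125.9847−75.4134) = 1.0000. V = [p*·125.9847 + (1−p*)·75.4134]/1.23 = 88.7216. B = V − Δ·S = 0.0000.
(1,0): S=37.4000. Δ = (V_up−V_dn)/(S_up−S_dn) = (40.8744−0.0000)/(53.1080−31.7900) = 1.9174. V = [p*·40.8744 + (1−p*)·0.0000]/1.23 = 22.1542. B = V − Δ·S = -49.5554.
(1,1): S=62.4800. Δ = (V_up−V_dn)/(S_up−S_dn) = (88.7216−40.8744)/(88.7216−53.1080) = 1.3435. V = [p*·88.7216 + (1−p*)·40.8744]/1.23 = 59.1647. B = V − Δ·S = -24.7777.
(0,0): S=44.0000. Δ = (V_up−V_dn)/(S_up−S_dn) = (59.1647−22.1542)/(62.4800−37.4000) = 1.4757. V = [p*·59.1647 + (1−p*)·22.1542]/1.23 = 38.0714. B = V − Δ·S = -26.8593.
Verification: the root portfolio costs Δ(0,0)·S0 + B(0,0) = 38.0714, matching V0.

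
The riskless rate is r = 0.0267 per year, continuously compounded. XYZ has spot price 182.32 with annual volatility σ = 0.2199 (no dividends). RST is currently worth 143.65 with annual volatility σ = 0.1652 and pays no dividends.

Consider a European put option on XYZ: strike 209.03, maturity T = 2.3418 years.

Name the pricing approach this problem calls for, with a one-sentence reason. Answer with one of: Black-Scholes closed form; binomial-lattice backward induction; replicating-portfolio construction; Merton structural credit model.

framework: Black-Scholes closed form

Key observation: everything needed for the exact continuous-time valuation of the European put on XYZ (strike 209.03) is given, and no feature rules the closed form out.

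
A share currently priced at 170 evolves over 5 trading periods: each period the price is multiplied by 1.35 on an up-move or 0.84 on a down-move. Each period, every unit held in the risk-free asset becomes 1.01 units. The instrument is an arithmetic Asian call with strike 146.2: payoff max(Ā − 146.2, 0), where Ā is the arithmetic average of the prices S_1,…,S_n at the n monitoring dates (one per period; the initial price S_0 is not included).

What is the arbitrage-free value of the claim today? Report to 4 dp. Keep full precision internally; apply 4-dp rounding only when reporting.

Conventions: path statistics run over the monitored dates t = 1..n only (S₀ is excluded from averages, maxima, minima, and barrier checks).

price = 37.4514

Set p* = 0.3333 (from d < R < u); the path-dependent value is the discounted p*-expectation over all price paths.
Enumerate all 2^5 = 32 price paths (U = up ×1.35, D = down ×0.84); each path with k up-moves has probability p*^k·(1−p*)^(5−k).
DDDDD: Ā=103.8492, payoff=0.0000, prob=0.131687
UDDDD: Ā=166.9004, payoff=20.7004, prob=0.065844
DUDDD: Ā=149.5604, payoff=3.3604, prob=0.065844
UUDDD: Ā=240.3650, payoff=94.1650, prob=0.032922
DDUDD: Ā=134.9948, payoff=0.0000, prob=0.065844
UDUDD: Ā=216.9560, payoff=70.7560, prob=0.032922
DUUDD: Ā=199.6160, payoff=53.4160, prob=0.032922
UUUDD: Ā=320.8114, payoff=174.6114, prob=0.016461
DDDUD: Ā=122.7597, payoff=0.0000, prob=0.065844
UDDUD: Ā=197.2924, payoff=51.0924, prob=0.032922
DUDUD: Ā=179.9524, payoff=33.7524, prob=0.032922
UUDUD: Ā=289.2093, payoff=143.0093, prob=0.016461
DDUUD: Ā=165.3868, payoff=19.1868, prob=0.032922
UDUUD: Ā=265.8003, payoff=119.6003, prob=0.016461
DUUUD: Ā=248.4603, payoff=102.2603, prob=0.016461
UUUUD: Ā=399.3112, payoff=253.1112, prob=0.008230
DDDDU: Ā=112.4823, payoff=0.0000, prob=0.065844
UDDDU: Ā=180.7751, payoff=34.5751, prob=0.032922
DUDDU: Ā=163.4351, payoff=17.2351, prob=0.032922
UUDDU: Ā=262.6635, payoff=116.4635, prob=0.016461
DDUDU: Ā=148.8695, payoff=2.6695, prob=0.032922
UDUDU: Ā=239.2545, payoff=93.0545, prob=0.016461
DUUDU: Ā=221.9145, payoff=75.7145, prob=0.016461
UUUDU: Ā=356.6483, payoff=210.4483, prob=0.008230
DDDUU: Ā=136.6344, payoff=0.0000, prob=0.032922
UDDUU: Ā=219.5909, payoff=73.3909, prob=0.016461
DUDUU: Ā=202.2509, payoff=56.0509, prob=0.016461
UUDUU: Ā=325.0461, payoff=178.8461, prob=0.008230
DDUUU: Ā=187.6853, payoff=41.4853, prob=0.016461
UDUUU: Ā=301.6371, payoff=155.4371, prob=0.008230
DUUUU: Ā=284.2971, payoff=138.0971, prob=0.008230
UUUUU: Ā=456.9061, payoff=310.7061, prob=0.004115
Price = Σ prob·payoff / R^5 = 39.361772 / 1.051010 = 37.4514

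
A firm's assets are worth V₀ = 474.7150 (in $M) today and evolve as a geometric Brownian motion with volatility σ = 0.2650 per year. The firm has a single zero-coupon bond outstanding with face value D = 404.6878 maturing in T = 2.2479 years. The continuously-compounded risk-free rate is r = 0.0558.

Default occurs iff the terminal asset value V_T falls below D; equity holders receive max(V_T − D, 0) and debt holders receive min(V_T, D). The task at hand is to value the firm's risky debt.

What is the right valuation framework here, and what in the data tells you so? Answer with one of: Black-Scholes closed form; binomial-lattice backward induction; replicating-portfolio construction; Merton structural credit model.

framework: Merton structural credit model

Key observation: a levered firm with one bullet debt due at 2.2479 years is the canonical structural-credit setup: equity is a call on the firm's assets struck at the face value.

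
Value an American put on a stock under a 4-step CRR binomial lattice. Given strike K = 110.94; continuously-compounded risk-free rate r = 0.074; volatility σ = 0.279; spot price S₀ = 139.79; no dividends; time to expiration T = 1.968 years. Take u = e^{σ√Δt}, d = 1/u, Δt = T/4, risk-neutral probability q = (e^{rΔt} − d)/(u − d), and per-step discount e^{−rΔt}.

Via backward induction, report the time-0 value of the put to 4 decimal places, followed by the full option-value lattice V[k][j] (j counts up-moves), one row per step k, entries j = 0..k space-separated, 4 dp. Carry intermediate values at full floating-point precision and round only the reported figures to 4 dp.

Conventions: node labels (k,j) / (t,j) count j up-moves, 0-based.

params: Δt=0.49200 u=1.21616 d=0.82226 q=0.54536 e^(-rΔt)=0.96425
t_4 payoffs: 47.0381 16.4263 0.0000 0.0000 0.0000
k=3: node(3,0) S=77.7149 payoff=33.2251 vs cont=29.2587 → 33.2251 [stop]  node(3,1) S=114.9438 payoff=0.0000 vs cont=7.2010 → 7.2010 [wait]  node(3,2) S=170.0070 payoff=0.0000 vs cont=0.0000 → 0.0000 [wait]  node(3,3) S=251.4479 payoff=0.0000 vs cont=0.0000 → 0.0000 [wait]
k=2: node(2,0) S=94.5137 payoff=16.4263 vs cont=18.3520 → 18.3520 [wait]  node(2,1) S=139.7900 payoff=0.0000 vs cont=3.1568 → 3.1568 [wait]  node(2,2) S=206.7556 payoff=0.0000 vs cont=0.0000 → 0.0000 [wait]
k=1: node(1,0) S=114.9438 payoff=0.0000 vs cont=9.7052 → 9.7052 [wait]  node(1,1) S=170.0070 payoff=0.0000 vs cont=1.3839 → 1.3839 [wait]
k=0: node(0,0) S=139.7900 payoff=0.0000 vs cont=4.9823 → 4.9823 [wait]

price = 4.9823
tree:
4.9823
9.7052 1.3839
18.3520 3.1568 0.0000
33.2251 7.2010 0.0000 0.0000
47.0381 16.4263 0.0000 0.0000 0.0000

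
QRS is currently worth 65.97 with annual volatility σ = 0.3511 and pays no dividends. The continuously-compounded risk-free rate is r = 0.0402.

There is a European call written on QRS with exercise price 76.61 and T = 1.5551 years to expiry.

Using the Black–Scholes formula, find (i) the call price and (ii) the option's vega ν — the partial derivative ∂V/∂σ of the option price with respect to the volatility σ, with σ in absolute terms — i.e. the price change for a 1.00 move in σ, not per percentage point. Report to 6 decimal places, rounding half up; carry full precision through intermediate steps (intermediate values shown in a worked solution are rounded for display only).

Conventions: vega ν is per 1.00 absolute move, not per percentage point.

σ√T = 0.3511·√1.5551 = 0.437835
d₁ = (ln(S/K) + (r+σ²/2)T) / (σ√T) = (ln(65.97/76.61) + (0.0402+0.3511²/2)·1.5551) / 0.437835 = (-0.149528 + 0.158365) / 0.437835 = 0.020183
d₂ = d₁ − σ√T = 0.020183 − 0.437835 = -0.417651
e^{−rT} = 0.939399
N(d₁) = 0.508051,  N(d₂) = 0.338101
Call price V = S·N(d₁) − K·e^{−rT}·N(d₂) = 33.516157 − 24.332244 = 9.183913
φ(d₁) = (1/√(2π))·e^{−d₁²/2} = 0.398861
ν = S·φ(d₁)·√T = 32.813099

price = 9.183913
ν = 32.813099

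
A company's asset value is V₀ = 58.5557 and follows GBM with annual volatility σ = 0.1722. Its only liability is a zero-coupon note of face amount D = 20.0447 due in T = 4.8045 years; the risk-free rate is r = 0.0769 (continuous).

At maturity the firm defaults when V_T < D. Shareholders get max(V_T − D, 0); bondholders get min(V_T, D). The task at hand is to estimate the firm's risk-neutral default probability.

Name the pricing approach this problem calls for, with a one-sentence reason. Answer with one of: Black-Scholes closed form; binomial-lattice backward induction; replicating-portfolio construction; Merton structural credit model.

Key observation: the question is about default risk generated by asset-value dynamics against a debt face of 20.0447 — the structural framework prices exactly that.

framework: Merton structural credit model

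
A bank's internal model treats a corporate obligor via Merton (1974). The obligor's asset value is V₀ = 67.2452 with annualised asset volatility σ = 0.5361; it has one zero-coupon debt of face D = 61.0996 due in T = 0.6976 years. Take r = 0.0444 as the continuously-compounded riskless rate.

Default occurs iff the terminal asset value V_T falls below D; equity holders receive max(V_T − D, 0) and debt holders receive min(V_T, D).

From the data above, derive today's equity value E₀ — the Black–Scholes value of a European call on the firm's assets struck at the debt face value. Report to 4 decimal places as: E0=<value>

E0=15.6459

With assets at 67.2452 and a single debt payment of 61.0996 at 0.6976 years:
d₁ = [ln(V₀/D) + (r + σ²/2)T] / (σ√T)
   = [ln(67.2452/61.0996) + (0.0444 + 0.5·0.5361²)·0.6976] / (0.5361·√0.6976)
   = [0.095840 + 0.131220] / 0.447764 = 0.507098
d₂ = d₁ − σ√T = 0.507098 − 0.447764 = 0.059334
N(d₁) = 0.693957,  N(d₂) = 0.523657,  e^(−rT) = 0.969501
E₀ = V₀·N(d₁) − D·e^(−rT)·N(d₂)
   = 67.2452·0.693957 − 61.0996·0.969501·0.523657 = 15.645854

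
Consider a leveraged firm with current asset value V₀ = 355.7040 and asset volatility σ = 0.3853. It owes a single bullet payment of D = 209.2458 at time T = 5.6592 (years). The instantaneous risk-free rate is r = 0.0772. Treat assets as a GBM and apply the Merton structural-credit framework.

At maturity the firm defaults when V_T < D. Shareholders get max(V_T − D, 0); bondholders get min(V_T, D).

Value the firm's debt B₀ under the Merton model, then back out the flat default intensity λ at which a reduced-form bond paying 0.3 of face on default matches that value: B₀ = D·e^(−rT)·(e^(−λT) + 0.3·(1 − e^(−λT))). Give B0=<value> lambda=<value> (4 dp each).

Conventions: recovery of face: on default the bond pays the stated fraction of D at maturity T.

With assets at 355.7040 and a single debt payment of 209.2458 at 5.6592 years:
d₁ = [ln(V₀/D) + (r + σ²/2)T] / (σ√T)
   = [ln(355.7040/209.2458) + (0.0772 + 0.5·0.3853²)·5.6592] / (0.3853·√5.6592)
   = [0.530589 + 0.856962] / 0.916593 = 1.513814
d₂ = d₁ − σ√T = 1.513814 − 0.916593 = 0.597221
N(d₁) = 0.934963,  N(d₂) = 0.724820,  e^(−rT) = 0.646042
E₀ = V₀·N(d₁) − D·e^(−rT)·N(d₂)
   = 355.7040·0.934963 − 209.2458·0.646042·0.724820 = 234.587881
B₀ = V₀ − E₀ = 355.7040 − 234.587881 = 121.116119
e^(−λT) = (B₀·e^(rT)/D − 0.3)/(1 − 0.3) = (121.1161·1.547886/209.2458 − 0.3)/0.7 = 0.85135825
λ = −ln(0.85135825)/5.6592 = 0.028436

B0=121.1161 lambda=0.0284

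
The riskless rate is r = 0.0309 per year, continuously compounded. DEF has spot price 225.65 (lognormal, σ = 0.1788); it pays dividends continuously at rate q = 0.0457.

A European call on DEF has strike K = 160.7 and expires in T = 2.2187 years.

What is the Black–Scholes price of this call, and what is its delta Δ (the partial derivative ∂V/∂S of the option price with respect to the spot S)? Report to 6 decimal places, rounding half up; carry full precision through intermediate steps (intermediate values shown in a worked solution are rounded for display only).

σ√T = 0.1788·√2.2187 = 0.266328
d₁ = (ln(S/K) + (r−q+σ²/2)T) / (σ√T) = (ln(225.65/160.7) + (0.0309−0.0457+0.1788²/2)·2.2187) / 0.266328 = (0.339446 + 0.002629) / 0.266328 = 1.284410
d₂ = d₁ − σ√T = 1.284410 − 0.266328 = 1.018082
e^{−rT} = 0.933739
e^{−qT} = 0.903576
N(d₁) = 0.900501,  N(d₂) = 0.845681
Call price V = S·e^{−qT}·N(d₁) − K·e^{−rT}·N(d₂) = 183.604921 − 126.896002 = 56.708919
Δ = e^{−qT}·N(d₁) = 0.813671

price = 56.708919
Δ = 0.813671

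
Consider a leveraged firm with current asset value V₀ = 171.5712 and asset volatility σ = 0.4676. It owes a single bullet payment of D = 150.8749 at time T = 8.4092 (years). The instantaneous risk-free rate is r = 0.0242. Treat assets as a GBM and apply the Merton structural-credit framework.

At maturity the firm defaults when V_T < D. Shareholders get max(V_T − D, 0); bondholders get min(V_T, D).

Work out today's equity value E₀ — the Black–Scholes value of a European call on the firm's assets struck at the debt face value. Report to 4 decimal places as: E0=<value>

E0=100.1001

Work the structural quantities from V₀ = 171.5712 against face 150.8749:
d₁ = [ln(V₀/D) + (r + σ²/2)T] / (σ√T)
   = [ln(171.5712/150.8749) + (0.0242 + 0.5·0.4676²)·8.4092] / (0.4676·√8.4092)
   = [0.128547 + 1.122837] / 1.355976 = 0.922867
d₂ = d₁ − σ√T = 0.922867 − 1.355976 = -0.433109
N(d₁) = 0.821962,  N(d₂) = 0.332468,  e^(−rT) = 0.815868
E₀ = V₀·N(d₁) − D·e^(−rT)·N(d₂)
   = 171.5712·0.821962 − 150.8749·0.815868·0.332468 = 100.100146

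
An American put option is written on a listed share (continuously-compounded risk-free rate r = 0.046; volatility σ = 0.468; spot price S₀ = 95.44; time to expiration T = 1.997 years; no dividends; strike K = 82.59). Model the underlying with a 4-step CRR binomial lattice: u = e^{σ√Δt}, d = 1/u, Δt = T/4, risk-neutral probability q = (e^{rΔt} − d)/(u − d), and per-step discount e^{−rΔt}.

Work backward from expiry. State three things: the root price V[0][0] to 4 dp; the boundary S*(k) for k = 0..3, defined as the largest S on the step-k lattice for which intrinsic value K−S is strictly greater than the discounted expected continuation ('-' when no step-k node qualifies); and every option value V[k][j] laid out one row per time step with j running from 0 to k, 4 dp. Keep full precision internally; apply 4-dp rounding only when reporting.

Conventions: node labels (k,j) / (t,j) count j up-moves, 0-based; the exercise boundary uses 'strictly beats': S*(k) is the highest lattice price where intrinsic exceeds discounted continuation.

price = 14.0541
boundary = - - 49.2615 35.3913
tree:
14.0541
22.0501 5.1036
33.3285 9.5395 0.0000
47.1987 17.8308 0.0000 0.0000
57.1636 33.3285 0.0000 0.0000 0.0000

Δt=0.49925, u=1.39191, d=0.71844, q=0.45257, disc=e^(-rΔt)=0.97730
k=4 terminal: V=max(K-S,0) → 57.1636 33.3285 0.0000 0.0000 0.0000
k=3: j=0 S=35.3913 intr=47.1987 cont=45.3236 V=47.1987[EX]; j=1 S=68.5676 intr=14.0224 cont=17.8308 V=17.8308[hold]; j=2 S=132.8440 intr=0.0000 cont=0.0000 V=0.0000[hold]; j=3 S=257.3741 intr=0.0000 cont=0.0000 V=0.0000[hold]  S*(3)=35.3913
k=2: j=0 S=49.2615 intr=33.3285 cont=33.1378 V=33.3285[EX]; j=1 S=95.4400 intr=0.0000 cont=9.5395 V=9.5395[hold]; j=2 S=184.9070 intr=0.0000 cont=0.0000 V=0.0000[hold]  S*(2)=49.2615
k=1: j=0 S=68.5676 intr=14.0224 cont=22.0501 V=22.0501[hold]; j=1 S=132.8440 intr=0.0000 cont=5.1036 V=5.1036[hold]  S*(1)=-
k=0: j=0 S=95.4400 intr=0.0000 cont=14.0541 V=14.0541[hold]  S*(0)=-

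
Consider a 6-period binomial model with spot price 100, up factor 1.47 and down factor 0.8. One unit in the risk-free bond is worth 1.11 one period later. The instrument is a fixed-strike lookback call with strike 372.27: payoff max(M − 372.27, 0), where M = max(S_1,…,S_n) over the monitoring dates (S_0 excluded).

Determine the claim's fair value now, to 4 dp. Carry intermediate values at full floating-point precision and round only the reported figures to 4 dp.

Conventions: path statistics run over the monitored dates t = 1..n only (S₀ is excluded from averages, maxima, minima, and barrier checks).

price = 11.3467

Set p* = 0.4627 (from d < R < u); the path-dependent value is the discounted p*-expectation over all price paths.
Enumerate all 2^6 = 64 price paths (U = up ×1.47, D = down ×0.8); each path with k up-moves has probability p*^k·(1−p*)^(6−k).
DDDDDD: M=80.0000, payoff=0.0000, prob=0.024064
UDDDDD: M=147.0000, payoff=0.0000, prob=0.020722
DUDDDD: M=117.6000, payoff=0.0000, prob=0.020722
UUDDDD: M=216.0900, payoff=0.0000, prob=0.017844
DDUDDD: M=94.0800, payoff=0.0000, prob=0.020722
UDUDDD: M=172.8720, payoff=0.0000, prob=0.017844
DUUDDD: M=172.8720, payoff=0.0000, prob=0.017844
UUUDDD: M=317.6523, payoff=0.0000, prob=0.015365
DDDUDD: M=80.0000, payoff=0.0000, prob=0.020722
UDDUDD: M=147.0000, payoff=0.0000, prob=0.017844
DUDUDD: M=138.2976, payoff=0.0000, prob=0.017844
UUDUDD: M=254.1218, payoff=0.0000, prob=0.015365
DDUUDD: M=138.2976, payoff=0.0000, prob=0.017844
UDUUDD: M=254.1218, payoff=0.0000, prob=0.015365
DUUUDD: M=254.1218, payoff=0.0000, prob=0.015365
UUUUDD: M=466.9489, payoff=94.6789, prob=0.013231
DDDDUD: M=80.0000, payoff=0.0000, prob=0.020722
UDDDUD: M=147.0000, payoff=0.0000, prob=0.017844
DUDDUD: M=117.6000, payoff=0.0000, prob=0.017844
UUDDUD: M=216.0900, payoff=0.0000, prob=0.015365
DDUDUD: M=110.6381, payoff=0.0000, prob=0.017844
UDUDUD: M=203.2975, payoff=0.0000, prob=0.015365
DUUDUD: M=203.2975, payoff=0.0000, prob=0.015365
UUUDUD: M=373.5591, payoff=1.2891, prob=0.013231
DDDUUD: M=110.6381, payoff=0.0000, prob=0.017844
UDDUUD: M=203.2975, payoff=0.0000, prob=0.015365
DUDUUD: M=203.2975, payoff=0.0000, prob=0.015365
UUDUUD: M=373.5591, payoff=1.2891, prob=0.013231
DDUUUD: M=203.2975, payoff=0.0000, prob=0.015365
UDUUUD: M=373.5591, payoff=1.2891, prob=0.013231
DUUUUD: M=373.5591, payoff=1.2891, prob=0.013231
UUUUUD: M=686.4149, payoff=314.1449, prob=0.011394
DDDDDU: M=80.0000, payoff=0.0000, prob=0.020722
UDDDDU: M=147.0000, payoff=0.0000, prob=0.017844
DUDDDU: M=117.6000, payoff=0.0000, prob=0.017844
UUDDDU: M=216.0900, payoff=0.0000, prob=0.015365
DDUDDU: M=94.0800, payoff=0.0000, prob=0.017844
UDUDDU: M=172.8720, payoff=0.0000, prob=0.015365
DUUDDU: M=172.8720, payoff=0.0000, prob=0.015365
UUUDDU: M=317.6523, payoff=0.0000, prob=0.013231
DDDUDU: M=88.5105, payoff=0.0000, prob=0.017844
UDDUDU: M=162.6380, payoff=0.0000, prob=0.015365
DUDUDU: M=162.6380, payoff=0.0000, prob=0.015365
UUDUDU: M=298.8473, payoff=0.0000, prob=0.013231
DDUUDU: M=162.6380, payoff=0.0000, prob=0.015365
UDUUDU: M=298.8473, payoff=0.0000, prob=0.013231
DUUUDU: M=298.8473, payoff=0.0000, prob=0.013231
UUUUDU: M=549.1319, payoff=176.8619, prob=0.011394
DDDDUU: M=88.5105, payoff=0.0000, prob=0.017844
UDDDUU: M=162.6380, payoff=0.0000, prob=0.015365
DUDDUU: M=162.6380, payoff=0.0000, prob=0.015365
UUDDUU: M=298.8473, payoff=0.0000, prob=0.013231
DDUDUU: M=162.6380, payoff=0.0000, prob=0.015365
UDUDUU: M=298.8473, payoff=0.0000, prob=0.013231
DUUDUU: M=298.8473, payoff=0.0000, prob=0.013231
UUUDUU: M=549.1319, payoff=176.8619, prob=0.011394
DDDUUU: M=162.6380, payoff=0.0000, prob=0.015365
UDDUUU: M=298.8473, payoff=0.0000, prob=0.013231
DUDUUU: M=298.8473, payoff=0.0000, prob=0.013231
UUDUUU: M=549.1319, payoff=176.8619, prob=0.011394
DDUUUU: M=298.8473, payoff=0.0000, prob=0.013231
UDUUUU: M=549.1319, payoff=176.8619, prob=0.011394
DUUUUU: M=549.1319, payoff=176.8619, prob=0.011394
UUUUUU: M=1009.0298, payoff=636.7598, prob=0.009811
Price = Σ prob·payoff / R^6 = 21.223065 / 1.870415 = 11.3467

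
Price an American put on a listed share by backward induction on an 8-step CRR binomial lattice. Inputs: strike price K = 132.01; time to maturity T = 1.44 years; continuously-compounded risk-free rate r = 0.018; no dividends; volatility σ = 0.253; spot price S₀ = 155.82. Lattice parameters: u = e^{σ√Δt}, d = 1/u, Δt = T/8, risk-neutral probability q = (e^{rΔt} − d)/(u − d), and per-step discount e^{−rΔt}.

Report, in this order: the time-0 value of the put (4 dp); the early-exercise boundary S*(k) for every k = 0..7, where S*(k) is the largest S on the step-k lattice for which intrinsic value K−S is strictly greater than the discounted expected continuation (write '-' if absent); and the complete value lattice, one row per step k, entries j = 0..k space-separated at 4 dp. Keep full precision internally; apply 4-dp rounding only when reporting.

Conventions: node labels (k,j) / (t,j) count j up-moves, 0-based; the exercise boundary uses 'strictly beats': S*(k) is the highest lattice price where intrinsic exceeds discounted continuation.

params: Δt=0.18000 u=1.11331 d=0.89822 q=0.48828 e^(-rΔt)=0.99677
t_8 payoffs: 65.9878 50.1780 30.5823 6.2942 0.0000 0.0000 0.0000 0.0000 0.0000
t_7: node(7,0) S=73.5033 payoff=58.5067 vs cont=58.0797 → 58.5067 [stop]  node(7,1) S=91.1045 payoff=40.9055 vs cont=40.4785 → 40.9055 [stop]  node(7,2) S=112.9206 payoff=19.0894 vs cont=18.6624 → 19.0894 [stop]  node(7,3) S=139.9608 payoff=0.0000 vs cont=3.2105 → 3.2105 [wait]  node(7,4) S=173.4762 payoff=0.0000 vs cont=0.0000 → 0.0000 [wait]  node(7,5) S=215.0172 payoff=0.0000 vs cont=0.0000 → 0.0000 [wait]  node(7,6) S=266.5057 payoff=0.0000 vs cont=0.0000 → 0.0000 [wait]  node(7,7) S=330.3237 payoff=0.0000 vs cont=0.0000 → 0.0000 [wait]  ⇒ S*(7)=112.9206
t_6: node(6,0) S=81.8320 payoff=50.1780 vs cont=49.7510 → 50.1780 [stop]  node(6,1) S=101.4277 payoff=30.5823 vs cont=30.1553 → 30.5823 [stop]  node(6,2) S=125.7158 payoff=6.2942 vs cont=11.2994 → 11.2994 [wait]  node(6,3) S=155.8200 payoff=0.0000 vs cont=1.6375 → 1.6375 [wait]  node(6,4) S=193.1330 payoff=0.0000 vs cont=0.0000 → 0.0000 [wait]  node(6,5) S=239.3811 payoff=0.0000 vs cont=0.0000 → 0.0000 [wait]  node(6,6) S=296.7038 payoff=0.0000 vs cont=0.0000 → 0.0000 [wait]  ⇒ S*(6)=101.4277
t_5: node(5,0) S=91.1045 payoff=40.9055 vs cont=40.4785 → 40.9055 [stop]  node(5,1) S=112.9206 payoff=19.0894 vs cont=21.0984 → 21.0984 [wait]  node(5,2) S=139.9608 payoff=0.0000 vs cont=6.5604 → 6.5604 [wait]  node(5,3) S=173.4762 payoff=0.0000 vs cont=0.8353 → 0.8353 [wait]  node(5,4) S=215.0172 payoff=0.0000 vs cont=0.0000 → 0.0000 [wait]  node(5,5) S=266.5057 payoff=0.0000 vs cont=0.0000 → 0.0000 [wait]  ⇒ S*(5)=91.1045
t_4: node(4,0) S=101.4277 payoff=30.5823 vs cont=31.1331 → 31.1331 [wait]  node(4,1) S=125.7158 payoff=6.2942 vs cont=13.9545 → 13.9545 [wait]  node(4,2) S=155.8200 payoff=0.0000 vs cont=3.7528 → 3.7528 [wait]  node(4,3) S=193.1330 payoff=0.0000 vs cont=0.4260 → 0.4260 [wait]  node(4,4) S=239.3811 payoff=0.0000 vs cont=0.0000 → 0.0000 [wait]  ⇒ S*(4)=-
t_3: node(3,0) S=112.9206 payoff=19.0894 vs cont=22.6716 → 22.6716 [wait]  node(3,1) S=139.9608 payoff=0.0000 vs cont=8.9442 → 8.9442 [wait]  node(3,2) S=173.4762 payoff=0.0000 vs cont=2.1215 → 2.1215 [wait]  node(3,3) S=215.0172 payoff=0.0000 vs cont=0.2173 → 0.2173 [wait]  ⇒ S*(3)=-
t_2: node(2,0) S=125.7158 payoff=6.2942 vs cont=15.9171 → 15.9171 [wait]  node(2,1) S=155.8200 payoff=0.0000 vs cont=5.5947 → 5.5947 [wait]  node(2,2) S=193.1330 payoff=0.0000 vs cont=1.1879 → 1.1879 [wait]  ⇒ S*(2)=-
t_1: node(1,0) S=139.9608 payoff=0.0000 vs cont=10.8417 → 10.8417 [wait]  node(1,1) S=173.4762 payoff=0.0000 vs cont=3.4318 → 3.4318 [wait]  ⇒ S*(1)=-
t_0: node(0,0) S=155.8200 payoff=0.0000 vs cont=7.2002 → 7.2002 [wait]  ⇒ S*(0)=-

price = 7.2002
boundary = - - - - - 91.1045 101.4277 112.9206
tree:
7.2002
10.8417 3.4318
15.9171 5.5947 1.1879
22.6716 8.9442 2.1215 0.2173
31.1331 13.9545 3.7528 0.4260 0.0000
40.9055 21.0984 6.5604 0.8353 0.0000 0.0000
50.1780 30.5823 11.2994 1.6375 0.0000 0.0000 0.0000
58.5067 40.9055 19.0894 3.2105 0.0000 0.0000 0.0000 0.0000
65.9878 50.1780 30.5823 6.2942 0.0000 0.0000 0.0000 0.0000 0.0000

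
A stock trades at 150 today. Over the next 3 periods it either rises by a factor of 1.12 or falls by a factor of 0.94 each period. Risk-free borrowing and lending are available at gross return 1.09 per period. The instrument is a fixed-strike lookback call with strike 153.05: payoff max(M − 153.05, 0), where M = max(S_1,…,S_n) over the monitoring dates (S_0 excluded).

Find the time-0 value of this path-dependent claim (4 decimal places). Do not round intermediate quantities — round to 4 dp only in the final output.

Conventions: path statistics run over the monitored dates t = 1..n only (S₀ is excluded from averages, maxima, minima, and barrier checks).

price = 33.5293

Set p* = 0.8333 (from d < R < u); the path-dependent value is the discounted p*-expectation over all price paths.
Enumerate all 2^3 = 8 price paths (U = up ×1.12, D = down ×0.94); each path with k up-moves has probability p*^k·(1−p*)^(3−k).
DDD: M=141.0000, payoff=0.0000, prob=0.004630
UDD: M=168.0000, payoff=14.9500, prob=0.023148
DUD: M=157.9200, payoff=4.8700, prob=0.023148
UUD: M=188.1600, payoff=35.1100, prob=0.115741
DDU: M=148.4448, payoff=0.0000, prob=0.023148
UDU: M=176.8704, payoff=23.8204, prob=0.115741
DUU: M=176.8704, payoff=23.8204, prob=0.115741
UUU: M=210.7392, payoff=57.6892, prob=0.578704
Price = Σ prob·payoff / R^3 = 43.421389 / 1.295029 = 33.5293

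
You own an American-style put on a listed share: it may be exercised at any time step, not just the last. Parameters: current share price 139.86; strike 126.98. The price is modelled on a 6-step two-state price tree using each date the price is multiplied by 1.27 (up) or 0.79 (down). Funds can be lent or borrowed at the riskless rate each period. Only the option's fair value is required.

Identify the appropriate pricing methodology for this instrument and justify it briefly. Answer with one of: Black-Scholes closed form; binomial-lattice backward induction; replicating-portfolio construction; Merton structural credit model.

Key observation: the put (strike 126.98 on spot 139.86) is American-style on a 6-step discrete price model, so the early-exercise decision at every node requires stepwise backward valuation — a closed form cannot price the exercise right.

framework: binomial-lattice backward induction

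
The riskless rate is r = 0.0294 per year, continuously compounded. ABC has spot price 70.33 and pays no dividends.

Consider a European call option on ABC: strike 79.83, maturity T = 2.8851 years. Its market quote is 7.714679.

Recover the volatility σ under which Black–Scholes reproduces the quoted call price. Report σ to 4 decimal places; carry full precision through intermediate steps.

sigma = 0.1886

At σ = 0.1886 the Black–Scholes value reproduces the quote:
σ√T = 0.1886·√2.8851 = 0.320348
d₁ = (ln(S/K) + (r+σ²/2)T) / (σ√T) = (ln(70.33/79.83) + (0.0294+0.1886²/2)·2.8851) / 0.320348 = (-0.126701 + 0.136133) / 0.320348 = 0.029444
d₂ = d₁ − σ√T = 0.029444 − 0.320348 = -0.290904
e^{−rT} = 0.918676
N(d₁) = 0.511745,  N(d₂) = 0.385563
V = S·N(d₁) − K·e^{−rT}·N(d₂) = 35.991021 − 28.276341 = 7.714679 (the quoted price), and the Black–Scholes price is strictly increasing in σ, so σ is unique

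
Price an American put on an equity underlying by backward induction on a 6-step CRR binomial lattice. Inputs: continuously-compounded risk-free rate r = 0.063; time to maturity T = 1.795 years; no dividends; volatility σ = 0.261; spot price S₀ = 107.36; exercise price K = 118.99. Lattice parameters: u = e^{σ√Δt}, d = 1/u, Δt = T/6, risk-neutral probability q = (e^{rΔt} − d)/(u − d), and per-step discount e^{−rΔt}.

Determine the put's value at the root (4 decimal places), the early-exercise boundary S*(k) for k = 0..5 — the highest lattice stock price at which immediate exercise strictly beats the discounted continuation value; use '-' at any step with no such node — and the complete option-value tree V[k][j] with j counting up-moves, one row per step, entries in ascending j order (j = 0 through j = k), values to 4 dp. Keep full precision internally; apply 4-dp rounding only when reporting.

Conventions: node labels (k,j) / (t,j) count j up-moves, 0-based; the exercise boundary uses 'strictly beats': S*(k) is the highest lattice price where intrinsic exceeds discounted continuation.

Δt=0.29917, u=1.15345, d=0.86696, q=0.53078, disc=e^(-rΔt)=0.98133
k=6 terminal: V=max(K-S,0) → 73.4019 58.3375 38.2952 11.6300 0.0000 0.0000 0.0000
k=5: j=0 S=52.5835 intr=66.4065 cont=64.1848 V=66.4065[EX]; j=1 S=69.9595 intr=49.0305 cont=46.8088 V=49.0305[EX]; j=2 S=93.0773 intr=25.9127 cont=23.6910 V=25.9127[EX]; j=3 S=123.8343 intr=0.0000 cont=5.3551 V=5.3551[hold]; j=4 S=164.7548 intr=0.0000 cont=0.0000 V=0.0000[hold]; j=5 S=219.1973 intr=0.0000 cont=0.0000 V=0.0000[hold]  S*(5)=93.0773
k=4: j=0 S=60.6525 intr=58.3375 cont=56.1159 V=58.3375[EX]; j=1 S=80.6948 intr=38.2952 cont=36.0736 V=38.2952[EX]; j=2 S=107.3600 intr=11.6300 cont=14.7209 V=14.7209[hold]; j=3 S=142.8366 intr=0.0000 cont=2.4658 V=2.4658[hold]; j=4 S=190.0363 intr=0.0000 cont=0.0000 V=0.0000[hold]  S*(4)=80.6948
k=3: j=0 S=69.9595 intr=49.0305 cont=46.8088 V=49.0305[EX]; j=1 S=93.0773 intr=25.9127 cont=25.3010 V=25.9127[EX]; j=2 S=123.8343 intr=0.0000 cont=8.0627 V=8.0627[hold]; j=3 S=164.7548 intr=0.0000 cont=1.1354 V=1.1354[hold]  S*(3)=93.0773
k=2: j=0 S=80.6948 intr=38.2952 cont=36.0736 V=38.2952[EX]; j=1 S=107.3600 intr=11.6300 cont=16.1313 V=16.1313[hold]; j=2 S=142.8366 intr=0.0000 cont=4.3039 V=4.3039[hold]  S*(2)=80.6948
k=1: j=0 S=93.0773 intr=25.9127 cont=26.0356 V=26.0356[hold]; j=1 S=123.8343 intr=0.0000 cont=9.6695 V=9.6695[hold]  S*(1)=-
k=0: j=0 S=107.3600 intr=11.6300 cont=17.0248 V=17.0248[hold]  S*(0)=-

price = 17.0248
boundary = - - 80.6948 93.0773 80.6948 93.0773
tree:
17.0248
26.0356 9.6695
38.2952 16.1313 4.3039
49.0305 25.9127 8.0627 1.1354
58.3375 38.2952 14.7209 2.4658 0.0000
66.4065 49.0305 25.9127 5.3551 0.0000 0.0000
73.4019 58.3375 38.2952 11.6300 0.0000 0.0000 0.0000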